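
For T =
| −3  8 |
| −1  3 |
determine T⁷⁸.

T² = I (check: tr T = 0 and det T = −1), so T⁷⁸ = I since 78 is even.

[[1, 0], [0, 1]]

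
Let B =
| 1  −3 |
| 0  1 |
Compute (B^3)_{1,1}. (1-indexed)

B = I + N where N = [[0, −3], [0, 0]] is strictly upper-triangular, so N^2 = 0.
(I + N)^3 = I + 3·N = [[1, −9], [0, 1]].

1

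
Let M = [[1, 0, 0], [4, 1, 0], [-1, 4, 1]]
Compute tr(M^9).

3

M = I + N where N = [[0, 0, 0], [4, 0, 0], [-1, 4, 0]] is strictly lower-triangular, so N^3 = 0.
(I + N)^9 = I + 9·N + 36·N^2 = [[1, 0, 0], [36, 1, 0], [567, 36, 1]].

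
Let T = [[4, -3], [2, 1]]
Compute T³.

T² = [[10, -15], [10, -5]]
T³ = [[10, -45], [30, -35]]

[[10, -45], [30, -35]]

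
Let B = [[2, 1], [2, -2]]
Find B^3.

[[12, 6], [12, -12]]

B^2 = [[6, 0], [0, 6]]
B^3 = [[12, 6], [12, -12]]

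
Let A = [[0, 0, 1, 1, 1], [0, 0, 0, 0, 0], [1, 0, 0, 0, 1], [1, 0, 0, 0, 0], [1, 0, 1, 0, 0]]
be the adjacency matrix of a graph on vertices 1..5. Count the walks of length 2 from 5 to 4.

1

The number of length-2 walks from vertex 5 to vertex 4 is entry (5,4) of A², where A is the adjacency matrix.
A² = [[3, 0, 1, 0, 1], [0, 0, 0, 0, 0], [1, 0, 2, 1, 1], [0, 0, 1, 1, 1], [1, 0, 1, 1, 2]]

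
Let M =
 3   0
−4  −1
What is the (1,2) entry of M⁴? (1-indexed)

M² = [[9, 0], [−8, 1]]
M³ = [[27, 0], [−28, −1]]
M⁴ = [[81, 0], [−80, 1]]

0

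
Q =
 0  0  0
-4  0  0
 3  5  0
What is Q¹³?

Q is strictly triangular, hence nilpotent: Q³ = 0, so Q¹³ = 0.

[[0, 0, 0], [0, 0, 0], [0, 0, 0]]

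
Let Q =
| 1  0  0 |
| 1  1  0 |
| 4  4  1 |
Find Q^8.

[[1, 0, 0], [8, 1, 0], [144, 32, 1]]

Q = I + N where N = [[0, 0, 0], [1, 0, 0], [4, 4, 0]] is strictly lower-triangular, so N^3 = 0.
(I + N)^8 = I + 8·N + 28·N^2 = [[1, 0, 0], [8, 1, 0], [144, 32, 1]].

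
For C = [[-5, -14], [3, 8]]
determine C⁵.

tr C = 3 and det C = 2, so the characteristic polynomial is λ² − (3)λ + (2) with roots 1 and 2.
Eigenvectors give P = [[7, -2], [-3, 1]] with P⁻¹ = [[1, 2], [3, 7]], and C = P·diag(1, 2)·P⁻¹.
Then C⁵ = P·diag(1, 32)·P⁻¹ = [[7, -64], [-3, 32]] · [[1, 2], [3, 7]] = [[-185, -434], [93, 218]].

[[-185, -434], [93, 218]]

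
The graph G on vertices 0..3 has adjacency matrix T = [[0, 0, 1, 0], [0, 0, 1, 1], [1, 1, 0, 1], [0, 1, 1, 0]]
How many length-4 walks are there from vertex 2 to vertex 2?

11

The number of length-4 walks from vertex 2 to vertex 2 is entry (2,2) of T^4, where T is the adjacency matrix.
T^2 = [[1, 1, 0, 1], [1, 2, 1, 1], [0, 1, 3, 1], [1, 1, 1, 2]]
T^3 = [[0, 1, 3, 1], [1, 2, 4, 3], [3, 4, 2, 4], [1, 3, 4, 2]]
T^4 = [[3, 4, 2, 4], [4, 7, 6, 6], [2, 6, 11, 6], [4, 6, 6, 7]]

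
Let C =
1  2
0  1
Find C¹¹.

C = I + N where N = [[0, 2], [0, 0]] is strictly upper-triangular, so N² = 0.
(I + N)¹¹ = I + 11·N = [[1, 22], [0, 1]].

[[1, 22], [0, 1]]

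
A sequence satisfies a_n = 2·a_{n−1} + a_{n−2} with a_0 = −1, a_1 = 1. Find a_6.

41

With companion matrix M = [[2, 1], [1, 0]], [a_n, a_{n−1}]ᵀ = M·[a_{n−1}, a_{n−2}]ᵀ, so [a_6, a_5]ᵀ = M⁵·[a_1, a_0]ᵀ.
M⁵ = [[70, 29], [29, 12]], giving [a_6, a_5]ᵀ = [[41], [17]].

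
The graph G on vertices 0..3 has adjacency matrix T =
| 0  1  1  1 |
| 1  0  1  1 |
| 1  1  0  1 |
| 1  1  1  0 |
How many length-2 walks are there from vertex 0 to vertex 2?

The number of length-2 walks from vertex 0 to vertex 2 is entry (0,2) of T², where T is the adjacency matrix.
T² = [[3, 2, 2, 2], [2, 3, 2, 2], [2, 2, 3, 2], [2, 2, 2, 3]]

2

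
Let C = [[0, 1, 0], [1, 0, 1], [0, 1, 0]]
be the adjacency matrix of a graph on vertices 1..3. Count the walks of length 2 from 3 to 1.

1

The number of length-2 walks from vertex 3 to vertex 1 is entry (3,1) of C^2, where C is the adjacency matrix.
C^2 = [[1, 0, 1], [0, 2, 0], [1, 0, 1]]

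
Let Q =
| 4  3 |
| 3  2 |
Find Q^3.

Q^2 = [[25, 18], [18, 13]]
Q^3 = [[154, 111], [111, 80]]

[[154, 111], [111, 80]]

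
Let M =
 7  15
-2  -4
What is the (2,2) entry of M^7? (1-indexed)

-634

tr M = 3 and det M = 2, so the characteristic polynomial is λ² − (3)λ + (2) with roots 2 and 1.
Eigenvectors give P = [[-3, -5], [1, 2]] with P⁻¹ = [[-2, -5], [1, 3]], and M = P·diag(2, 1)·P⁻¹.
Then M^7 = P·diag(128, 1)·P⁻¹ = [[-384, -5], [128, 2]] · [[-2, -5], [1, 3]] = [[763, 1905], [-254, -634]].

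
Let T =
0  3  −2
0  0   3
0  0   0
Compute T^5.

[[0, 0, 0], [0, 0, 0], [0, 0, 0]]

T is strictly triangular, hence nilpotent: T^3 = 0, so T^5 = 0.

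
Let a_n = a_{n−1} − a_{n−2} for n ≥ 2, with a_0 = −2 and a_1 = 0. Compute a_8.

With companion matrix C = [[1, −1], [1, 0]], [a_n, a_{n−1}]ᵀ = C·[a_{n−1}, a_{n−2}]ᵀ, so [a_8, a_7]ᵀ = C⁷·[a_1, a_0]ᵀ.
C⁷ = [[1, −1], [1, 0]], giving [a_8, a_7]ᵀ = [[2], [0]].

2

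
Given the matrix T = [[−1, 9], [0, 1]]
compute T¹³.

[[−1, 9], [0, 1]]

T² = I (check: tr T = 0 and det T = −1), so T¹³ = T since 13 is odd.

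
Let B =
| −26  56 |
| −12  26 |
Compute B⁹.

[[−6656, 14336], [−3072, 6656]]

tr B = 0 and det B = −4, so the characteristic polynomial is λ² − (0)λ + (−4) with roots −2 and 2.
Eigenvectors give P = [[7, 2], [3, 1]] with P⁻¹ = [[1, −2], [−3, 7]], and B = P·diag(−2, 2)·P⁻¹.
Then B⁹ = P·diag(−512, 512)·P⁻¹ = [[−3584, 1024], [−1536, 512]] · [[1, −2], [−3, 7]] = [[−6656, 14336], [−3072, 6656]].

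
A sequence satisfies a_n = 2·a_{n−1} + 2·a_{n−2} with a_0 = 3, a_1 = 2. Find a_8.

3760

With companion matrix T = [[2, 2], [1, 0]], [a_n, a_{n−1}]ᵀ = T·[a_{n−1}, a_{n−2}]ᵀ, so [a_8, a_7]ᵀ = T^7·[a_1, a_0]ᵀ.
T^7 = [[896, 656], [328, 240]], giving [a_8, a_7]ᵀ = [[3760], [1376]].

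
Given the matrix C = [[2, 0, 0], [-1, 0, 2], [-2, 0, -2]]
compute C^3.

[[8, 0, 0], [-4, 0, 8], [-8, 0, -8]]

C^2 = [[4, 0, 0], [-6, 0, -4], [0, 0, 4]]
C^3 = [[8, 0, 0], [-4, 0, 8], [-8, 0, -8]]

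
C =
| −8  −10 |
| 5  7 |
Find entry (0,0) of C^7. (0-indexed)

tr C = −1 and det C = −6, so the characteristic polynomial is λ² − (−1)λ + (−6) with roots −3 and 2.
Eigenvectors give P = [[−2, −1], [1, 1]] with P⁻¹ = [[−1, −1], [1, 2]], and C = P·diag(−3, 2)·P⁻¹.
Then C^7 = P·diag(−2187, 128)·P⁻¹ = [[4374, −128], [−2187, 128]] · [[−1, −1], [1, 2]] = [[−4502, −4630], [2315, 2443]].

−4502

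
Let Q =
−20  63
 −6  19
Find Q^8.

tr Q = −1 and det Q = −2, so the characteristic polynomial is λ² − (−1)λ + (−2) with roots 1 and −2.
Eigenvectors give P = [[−3, −7], [−1, −2]] with P⁻¹ = [[2, −7], [−1, 3]], and Q = P·diag(1, −2)·P⁻¹.
Then Q^8 = P·diag(1, 256)·P⁻¹ = [[−3, −1792], [−1, −512]] · [[2, −7], [−1, 3]] = [[1786, −5355], [510, −1529]].

[[1786, −5355], [510, −1529]]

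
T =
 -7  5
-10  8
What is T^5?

tr T = 1 and det T = -6, so the characteristic polynomial is λ² − (1)λ + (-6) with roots 3 and -2.
Eigenvectors give P = [[-1, -1], [-2, -1]] with P⁻¹ = [[1, -1], [-2, 1]], and T = P·diag(3, -2)·P⁻¹.
Then T^5 = P·diag(243, -32)·P⁻¹ = [[-243, 32], [-486, 32]] · [[1, -1], [-2, 1]] = [[-307, 275], [-550, 518]].

[[-307, 275], [-550, 518]]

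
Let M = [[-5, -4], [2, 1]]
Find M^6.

[[1457, 1456], [-728, -727]]

tr M = -4 and det M = 3, so the characteristic polynomial is λ² − (-4)λ + (3) with roots -1 and -3.
Eigenvectors give P = [[-1, -2], [1, 1]] with P⁻¹ = [[1, 2], [-1, -1]], and M = P·diag(-1, -3)·P⁻¹.
Then M^6 = P·diag(1, 729)·P⁻¹ = [[-1, -1458], [1, 729]] · [[1, 2], [-1, -1]] = [[1457, 1456], [-728, -727]].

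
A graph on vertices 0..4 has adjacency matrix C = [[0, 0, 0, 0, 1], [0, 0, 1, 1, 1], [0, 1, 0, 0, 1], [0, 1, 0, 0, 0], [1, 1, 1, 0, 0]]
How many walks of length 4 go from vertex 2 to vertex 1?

The number of length-4 walks from vertex 2 to vertex 1 is entry (2,1) of C⁴, where C is the adjacency matrix.
C² = [[1, 1, 1, 0, 0], [1, 3, 1, 0, 1], [1, 1, 2, 1, 1], [0, 0, 1, 1, 1], [0, 1, 1, 1, 3]]
C³ = [[0, 1, 1, 1, 3], [1, 2, 4, 3, 5], [1, 4, 2, 1, 4], [1, 3, 1, 0, 1], [3, 5, 4, 1, 2]]
C⁴ = [[3, 5, 4, 1, 2], [5, 12, 7, 2, 7], [4, 7, 8, 4, 7], [1, 2, 4, 3, 5], [2, 7, 7, 5, 12]]

7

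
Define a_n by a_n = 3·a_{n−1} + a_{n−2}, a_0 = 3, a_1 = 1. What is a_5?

With companion matrix M = [[3, 1], [1, 0]], [a_n, a_{n−1}]ᵀ = M·[a_{n−1}, a_{n−2}]ᵀ, so [a_5, a_4]ᵀ = M⁴·[a_1, a_0]ᵀ.
M⁴ = [[109, 33], [33, 10]], giving [a_5, a_4]ᵀ = [[208], [63]].

208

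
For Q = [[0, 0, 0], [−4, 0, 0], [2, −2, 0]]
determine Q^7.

[[0, 0, 0], [0, 0, 0], [0, 0, 0]]

Q is strictly triangular, hence nilpotent: Q^3 = 0, so Q^7 = 0.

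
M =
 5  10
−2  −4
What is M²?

M² = M (a projection; rank 1, trace 1), so M² = M.

[[5, 10], [−2, −4]]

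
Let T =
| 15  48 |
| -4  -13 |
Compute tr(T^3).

26

tr T = 2 and det T = -3, so the characteristic polynomial is λ² − (2)λ + (-3) with roots 3 and -1.
Eigenvectors give P = [[4, 3], [-1, -1]] with P⁻¹ = [[1, 3], [-1, -4]], and T = P·diag(3, -1)·P⁻¹.
Then T^3 = P·diag(27, -1)·P⁻¹ = [[108, -3], [-27, 1]] · [[1, 3], [-1, -4]] = [[111, 336], [-28, -85]].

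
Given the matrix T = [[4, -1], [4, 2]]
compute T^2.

[[12, -6], [24, 0]]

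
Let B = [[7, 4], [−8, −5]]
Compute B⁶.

tr B = 2 and det B = −3, so the characteristic polynomial is λ² − (2)λ + (−3) with roots 3 and −1.
Eigenvectors give P = [[−1, −1], [1, 2]] with P⁻¹ = [[−2, −1], [1, 1]], and B = P·diag(3, −1)·P⁻¹.
Then B⁶ = P·diag(729, 1)·P⁻¹ = [[−729, −1], [729, 2]] · [[−2, −1], [1, 1]] = [[1457, 728], [−1456, −727]].

[[1457, 728], [−1456, −727]]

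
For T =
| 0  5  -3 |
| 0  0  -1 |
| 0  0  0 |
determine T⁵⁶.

T is strictly triangular, hence nilpotent: T³ = 0, so T⁵⁶ = 0.

[[0, 0, 0], [0, 0, 0], [0, 0, 0]]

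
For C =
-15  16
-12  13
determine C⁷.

[[-8751, 8752], [-6564, 6565]]

tr C = -2 and det C = -3, so the characteristic polynomial is λ² − (-2)λ + (-3) with roots 1 and -3.
Eigenvectors give P = [[1, 4], [1, 3]] with P⁻¹ = [[-3, 4], [1, -1]], and C = P·diag(1, -3)·P⁻¹.
Then C⁷ = P·diag(1, -2187)·P⁻¹ = [[1, -8748], [1, -6561]] · [[-3, 4], [1, -1]] = [[-8751, 8752], [-6564, 6565]].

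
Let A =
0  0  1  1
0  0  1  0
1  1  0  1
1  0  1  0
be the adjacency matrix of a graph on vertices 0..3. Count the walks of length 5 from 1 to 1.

2

The number of length-5 walks from vertex 1 to vertex 1 is entry (1,1) of A⁵, where A is the adjacency matrix.
A² = [[2, 1, 1, 1], [1, 1, 0, 1], [1, 0, 3, 1], [1, 1, 1, 2]]
A³ = [[2, 1, 4, 3], [1, 0, 3, 1], [4, 3, 2, 4], [3, 1, 4, 2]]
A⁴ = [[7, 4, 6, 6], [4, 3, 2, 4], [6, 2, 11, 6], [6, 4, 6, 7]]
A⁵ = [[12, 6, 17, 13], [6, 2, 11, 6], [17, 11, 14, 17], [13, 6, 17, 12]]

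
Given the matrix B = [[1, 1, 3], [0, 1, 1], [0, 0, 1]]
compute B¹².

[[1, 12, 102], [0, 1, 12], [0, 0, 1]]

B = I + N where N = [[0, 1, 3], [0, 0, 1], [0, 0, 0]] is strictly upper-triangular, so N³ = 0.
(I + N)¹² = I + 12·N + 66·N² = [[1, 12, 102], [0, 1, 12], [0, 0, 1]].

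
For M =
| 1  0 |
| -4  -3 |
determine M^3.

[[1, 0], [-28, -27]]

tr M = -2 and det M = -3, so the characteristic polynomial is λ² − (-2)λ + (-3) with roots 1 and -3.
Eigenvectors give P = [[-1, 0], [1, 1]] with P⁻¹ = [[-1, 0], [1, 1]], and M = P·diag(1, -3)·P⁻¹.
Then M^3 = P·diag(1, -27)·P⁻¹ = [[-1, 0], [1, -27]] · [[-1, 0], [1, 1]] = [[1, 0], [-28, -27]].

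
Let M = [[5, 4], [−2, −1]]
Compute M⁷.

tr M = 4 and det M = 3, so the characteristic polynomial is λ² − (4)λ + (3) with roots 3 and 1.
Eigenvectors give P = [[−2, 1], [1, −1]] with P⁻¹ = [[−1, −1], [−1, −2]], and M = P·diag(3, 1)·P⁻¹.
Then M⁷ = P·diag(2187, 1)·P⁻¹ = [[−4374, 1], [2187, −1]] · [[−1, −1], [−1, −2]] = [[4373, 4372], [−2186, −2185]].

[[4373, 4372], [−2186, −2185]]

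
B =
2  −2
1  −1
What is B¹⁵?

[[2, −2], [1, −1]]

B² = B (a projection; rank 1, trace 1), so B¹⁵ = B.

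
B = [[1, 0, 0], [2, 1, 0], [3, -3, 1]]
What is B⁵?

B = I + N where N = [[0, 0, 0], [2, 0, 0], [3, -3, 0]] is strictly lower-triangular, so N³ = 0.
(I + N)⁵ = I + 5·N + 10·N² = [[1, 0, 0], [10, 1, 0], [-45, -15, 1]].

[[1, 0, 0], [10, 1, 0], [-45, -15, 1]]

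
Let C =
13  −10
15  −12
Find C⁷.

[[6817, −4630], [6945, −4758]]

tr C = 1 and det C = −6, so the characteristic polynomial is λ² − (1)λ + (−6) with roots 3 and −2.
Eigenvectors give P = [[−1, −2], [−1, −3]] with P⁻¹ = [[−3, 2], [1, −1]], and C = P·diag(3, −2)·P⁻¹.
Then C⁷ = P·diag(2187, −128)·P⁻¹ = [[−2187, 256], [−2187, 384]] · [[−3, 2], [1, −1]] = [[6817, −4630], [6945, −4758]].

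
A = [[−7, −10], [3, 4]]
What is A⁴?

tr A = −3 and det A = 2, so the characteristic polynomial is λ² − (−3)λ + (2) with roots −2 and −1.
Eigenvectors give P = [[−2, −5], [1, 3]] with P⁻¹ = [[−3, −5], [1, 2]], and A = P·diag(−2, −1)·P⁻¹.
Then A⁴ = P·diag(16, 1)·P⁻¹ = [[−32, −5], [16, 3]] · [[−3, −5], [1, 2]] = [[91, 150], [−45, −74]].

[[91, 150], [−45, −74]]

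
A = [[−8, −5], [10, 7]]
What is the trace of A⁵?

−211

tr A = −1 and det A = −6, so the characteristic polynomial is λ² − (−1)λ + (−6) with roots 2 and −3.
Eigenvectors give P = [[−1, −1], [2, 1]] with P⁻¹ = [[1, 1], [−2, −1]], and A = P·diag(2, −3)·P⁻¹.
Then A⁵ = P·diag(32, −243)·P⁻¹ = [[−32, 243], [64, −243]] · [[1, 1], [−2, −1]] = [[−518, −275], [550, 307]].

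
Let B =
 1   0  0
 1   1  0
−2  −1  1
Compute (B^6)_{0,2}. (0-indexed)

0

B = I + N where N = [[0, 0, 0], [1, 0, 0], [−2, −1, 0]] is strictly lower-triangular, so N^3 = 0.
(I + N)^6 = I + 6·N + 15·N^2 = [[1, 0, 0], [6, 1, 0], [−27, −6, 1]].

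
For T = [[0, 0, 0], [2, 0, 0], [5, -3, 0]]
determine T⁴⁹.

T is strictly triangular, hence nilpotent: T³ = 0, so T⁴⁹ = 0.

[[0, 0, 0], [0, 0, 0], [0, 0, 0]]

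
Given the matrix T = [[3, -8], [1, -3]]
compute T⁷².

[[1, 0], [0, 1]]

T² = I (check: tr T = 0 and det T = -1), so T⁷² = I since 72 is even.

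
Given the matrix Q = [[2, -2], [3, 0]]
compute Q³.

[[-16, 4], [-6, -12]]

Q² = [[-2, -4], [6, -6]]
Q³ = [[-16, 4], [-6, -12]]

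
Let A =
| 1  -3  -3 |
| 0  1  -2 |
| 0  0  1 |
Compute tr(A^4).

A = I + N where N = [[0, -3, -3], [0, 0, -2], [0, 0, 0]] is strictly upper-triangular, so N^3 = 0.
(I + N)^4 = I + 4·N + 6·N^2 = [[1, -12, 24], [0, 1, -8], [0, 0, 1]].

3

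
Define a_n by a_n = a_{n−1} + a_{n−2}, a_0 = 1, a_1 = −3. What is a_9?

−81

With companion matrix T = [[1, 1], [1, 0]], [a_n, a_{n−1}]ᵀ = T·[a_{n−1}, a_{n−2}]ᵀ, so [a_9, a_8]ᵀ = T⁸·[a_1, a_0]ᵀ.
T⁸ = [[34, 21], [21, 13]], giving [a_9, a_8]ᵀ = [[−81], [−50]].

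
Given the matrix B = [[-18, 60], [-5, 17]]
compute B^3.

tr B = -1 and det B = -6, so the characteristic polynomial is λ² − (-1)λ + (-6) with roots 2 and -3.
Eigenvectors give P = [[3, -4], [1, -1]] with P⁻¹ = [[-1, 4], [-1, 3]], and B = P·diag(2, -3)·P⁻¹.
Then B^3 = P·diag(8, -27)·P⁻¹ = [[24, 108], [8, 27]] · [[-1, 4], [-1, 3]] = [[-132, 420], [-35, 113]].

[[-132, 420], [-35, 113]]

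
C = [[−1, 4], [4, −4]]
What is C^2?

[[17, −20], [−20, 32]]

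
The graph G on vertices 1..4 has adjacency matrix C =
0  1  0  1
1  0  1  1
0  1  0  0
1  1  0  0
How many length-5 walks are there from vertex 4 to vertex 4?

12

The number of length-5 walks from vertex 4 to vertex 4 is entry (4,4) of C⁵, where C is the adjacency matrix.
C² = [[2, 1, 1, 1], [1, 3, 0, 1], [1, 0, 1, 1], [1, 1, 1, 2]]
C³ = [[2, 4, 1, 3], [4, 2, 3, 4], [1, 3, 0, 1], [3, 4, 1, 2]]
C⁴ = [[7, 6, 4, 6], [6, 11, 2, 6], [4, 2, 3, 4], [6, 6, 4, 7]]
C⁵ = [[12, 17, 6, 13], [17, 14, 11, 17], [6, 11, 2, 6], [13, 17, 6, 12]]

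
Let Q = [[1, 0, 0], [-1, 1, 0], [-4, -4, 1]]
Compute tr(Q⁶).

Q = I + N where N = [[0, 0, 0], [-1, 0, 0], [-4, -4, 0]] is strictly lower-triangular, so N³ = 0.
(I + N)⁶ = I + 6·N + 15·N² = [[1, 0, 0], [-6, 1, 0], [36, -24, 1]].

3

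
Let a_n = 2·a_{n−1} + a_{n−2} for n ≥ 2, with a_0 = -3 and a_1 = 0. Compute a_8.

-507

With companion matrix Q = [[2, 1], [1, 0]], [a_n, a_{n−1}]ᵀ = Q·[a_{n−1}, a_{n−2}]ᵀ, so [a_8, a_7]ᵀ = Q⁷·[a_1, a_0]ᵀ.
Q⁷ = [[408, 169], [169, 70]], giving [a_8, a_7]ᵀ = [[-507], [-210]].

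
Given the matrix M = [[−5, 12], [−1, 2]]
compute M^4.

[[61, −180], [15, −44]]

tr M = −3 and det M = 2, so the characteristic polynomial is λ² − (−3)λ + (2) with roots −2 and −1.
Eigenvectors give P = [[4, 3], [1, 1]] with P⁻¹ = [[1, −3], [−1, 4]], and M = P·diag(−2, −1)·P⁻¹.
Then M^4 = P·diag(16, 1)·P⁻¹ = [[64, 3], [16, 1]] · [[1, −3], [−1, 4]] = [[61, −180], [15, −44]].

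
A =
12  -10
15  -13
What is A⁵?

tr A = -1 and det A = -6, so the characteristic polynomial is λ² − (-1)λ + (-6) with roots 2 and -3.
Eigenvectors give P = [[1, -2], [1, -3]] with P⁻¹ = [[3, -2], [1, -1]], and A = P·diag(2, -3)·P⁻¹.
Then A⁵ = P·diag(32, -243)·P⁻¹ = [[32, 486], [32, 729]] · [[3, -2], [1, -1]] = [[582, -550], [825, -793]].

[[582, -550], [825, -793]]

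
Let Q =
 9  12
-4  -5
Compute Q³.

[[105, 156], [-52, -77]]

tr Q = 4 and det Q = 3, so the characteristic polynomial is λ² − (4)λ + (3) with roots 3 and 1.
Eigenvectors give P = [[-2, -3], [1, 2]] with P⁻¹ = [[-2, -3], [1, 2]], and Q = P·diag(3, 1)·P⁻¹.
Then Q³ = P·diag(27, 1)·P⁻¹ = [[-54, -3], [27, 2]] · [[-2, -3], [1, 2]] = [[105, 156], [-52, -77]].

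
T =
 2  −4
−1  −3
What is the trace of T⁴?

T² = [[8, 4], [1, 13]]
T³ = [[12, −44], [−11, −43]]
T⁴ = [[68, 84], [21, 173]]

241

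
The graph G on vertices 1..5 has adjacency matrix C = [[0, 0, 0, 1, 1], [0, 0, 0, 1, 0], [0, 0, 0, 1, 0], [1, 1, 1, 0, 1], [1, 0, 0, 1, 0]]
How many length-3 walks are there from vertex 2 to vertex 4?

4

The number of length-3 walks from vertex 2 to vertex 4 is entry (2,4) of C³, where C is the adjacency matrix.
C² = [[2, 1, 1, 1, 1], [1, 1, 1, 0, 1], [1, 1, 1, 0, 1], [1, 0, 0, 4, 1], [1, 1, 1, 1, 2]]
C³ = [[2, 1, 1, 5, 3], [1, 0, 0, 4, 1], [1, 0, 0, 4, 1], [5, 4, 4, 2, 5], [3, 1, 1, 5, 2]]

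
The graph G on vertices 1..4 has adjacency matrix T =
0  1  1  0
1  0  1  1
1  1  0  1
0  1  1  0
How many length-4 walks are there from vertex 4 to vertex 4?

The number of length-4 walks from vertex 4 to vertex 4 is entry (4,4) of T^4, where T is the adjacency matrix.
T^2 = [[2, 1, 1, 2], [1, 3, 2, 1], [1, 2, 3, 1], [2, 1, 1, 2]]
T^3 = [[2, 5, 5, 2], [5, 4, 5, 5], [5, 5, 4, 5], [2, 5, 5, 2]]
T^4 = [[10, 9, 9, 10], [9, 15, 14, 9], [9, 14, 15, 9], [10, 9, 9, 10]]

10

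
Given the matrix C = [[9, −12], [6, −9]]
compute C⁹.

[[59049, −78732], [39366, −59049]]

tr C = 0 and det C = −9, so the characteristic polynomial is λ² − (0)λ + (−9) with roots −3 and 3.
Eigenvectors give P = [[1, −2], [1, −1]] with P⁻¹ = [[−1, 2], [−1, 1]], and C = P·diag(−3, 3)·P⁻¹.
Then C⁹ = P·diag(−19683, 19683)·P⁻¹ = [[−19683, −39366], [−19683, −19683]] · [[−1, 2], [−1, 1]] = [[59049, −78732], [39366, −59049]].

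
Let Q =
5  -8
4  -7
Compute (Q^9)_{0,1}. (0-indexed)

-39368

tr Q = -2 and det Q = -3, so the characteristic polynomial is λ² − (-2)λ + (-3) with roots -3 and 1.
Eigenvectors give P = [[1, 2], [1, 1]] with P⁻¹ = [[-1, 2], [1, -1]], and Q = P·diag(-3, 1)·P⁻¹.
Then Q^9 = P·diag(-19683, 1)·P⁻¹ = [[-19683, 2], [-19683, 1]] · [[-1, 2], [1, -1]] = [[19685, -39368], [19684, -39367]].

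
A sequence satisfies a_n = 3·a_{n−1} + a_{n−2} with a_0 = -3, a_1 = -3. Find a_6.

-1407

With companion matrix Q = [[3, 1], [1, 0]], [a_n, a_{n−1}]ᵀ = Q·[a_{n−1}, a_{n−2}]ᵀ, so [a_6, a_5]ᵀ = Q⁵·[a_1, a_0]ᵀ.
Q⁵ = [[360, 109], [109, 33]], giving [a_6, a_5]ᵀ = [[-1407], [-426]].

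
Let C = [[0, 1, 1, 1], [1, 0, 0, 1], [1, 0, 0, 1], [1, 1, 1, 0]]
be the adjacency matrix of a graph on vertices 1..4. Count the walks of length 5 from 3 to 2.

The number of length-5 walks from vertex 3 to vertex 2 is entry (3,2) of C^5, where C is the adjacency matrix.
C^2 = [[3, 1, 1, 2], [1, 2, 2, 1], [1, 2, 2, 1], [2, 1, 1, 3]]
C^3 = [[4, 5, 5, 5], [5, 2, 2, 5], [5, 2, 2, 5], [5, 5, 5, 4]]
C^4 = [[15, 9, 9, 14], [9, 10, 10, 9], [9, 10, 10, 9], [14, 9, 9, 15]]
C^5 = [[32, 29, 29, 33], [29, 18, 18, 29], [29, 18, 18, 29], [33, 29, 29, 32]]

18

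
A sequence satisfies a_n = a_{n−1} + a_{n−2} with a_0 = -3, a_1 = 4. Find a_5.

With companion matrix T = [[1, 1], [1, 0]], [a_n, a_{n−1}]ᵀ = T·[a_{n−1}, a_{n−2}]ᵀ, so [a_5, a_4]ᵀ = T^4·[a_1, a_0]ᵀ.
T^4 = [[5, 3], [3, 2]], giving [a_5, a_4]ᵀ = [[11], [6]].

11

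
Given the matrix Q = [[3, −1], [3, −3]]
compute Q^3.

[[18, −6], [18, −18]]

Q^2 = [[6, 0], [0, 6]]
Q^3 = [[18, −6], [18, −18]]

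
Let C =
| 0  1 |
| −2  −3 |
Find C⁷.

[[126, 127], [−254, −255]]

tr C = −3 and det C = 2, so the characteristic polynomial is λ² − (−3)λ + (2) with roots −1 and −2.
Eigenvectors give P = [[−1, −1], [1, 2]] with P⁻¹ = [[−2, −1], [1, 1]], and C = P·diag(−1, −2)·P⁻¹.
Then C⁷ = P·diag(−1, −128)·P⁻¹ = [[1, 128], [−1, −256]] · [[−2, −1], [1, 1]] = [[126, 127], [−254, −255]].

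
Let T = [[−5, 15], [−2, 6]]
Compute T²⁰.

[[−5, 15], [−2, 6]]

T² = T (a projection; rank 1, trace 1), so T²⁰ = T.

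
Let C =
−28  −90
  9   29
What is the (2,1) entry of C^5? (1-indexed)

tr C = 1 and det C = −2, so the characteristic polynomial is λ² − (1)λ + (−2) with roots −1 and 2.
Eigenvectors give P = [[10, −3], [−3, 1]] with P⁻¹ = [[1, 3], [3, 10]], and C = P·diag(−1, 2)·P⁻¹.
Then C^5 = P·diag(−1, 32)·P⁻¹ = [[−10, −96], [3, 32]] · [[1, 3], [3, 10]] = [[−298, −990], [99, 329]].

99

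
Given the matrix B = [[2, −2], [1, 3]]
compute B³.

B² = [[2, −10], [5, 7]]
B³ = [[−6, −34], [17, 11]]

[[−6, −34], [17, 11]]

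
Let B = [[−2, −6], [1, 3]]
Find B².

B² = B (a projection; rank 1, trace 1), so B² = B.

[[−2, −6], [1, 3]]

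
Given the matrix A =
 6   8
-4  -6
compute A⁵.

[[96, 128], [-64, -96]]

tr A = 0 and det A = -4, so the characteristic polynomial is λ² − (0)λ + (-4) with roots 2 and -2.
Eigenvectors give P = [[2, 1], [-1, -1]] with P⁻¹ = [[1, 1], [-1, -2]], and A = P·diag(2, -2)·P⁻¹.
Then A⁵ = P·diag(32, -32)·P⁻¹ = [[64, -32], [-32, 32]] · [[1, 1], [-1, -2]] = [[96, 128], [-64, -96]].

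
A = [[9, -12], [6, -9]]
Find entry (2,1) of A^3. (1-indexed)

54

tr A = 0 and det A = -9, so the characteristic polynomial is λ² − (0)λ + (-9) with roots 3 and -3.
Eigenvectors give P = [[-2, -1], [-1, -1]] with P⁻¹ = [[-1, 1], [1, -2]], and A = P·diag(3, -3)·P⁻¹.
Then A^3 = P·diag(27, -27)·P⁻¹ = [[-54, 27], [-27, 27]] · [[-1, 1], [1, -2]] = [[81, -108], [54, -81]].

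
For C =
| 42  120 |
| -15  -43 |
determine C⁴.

tr C = -1 and det C = -6, so the characteristic polynomial is λ² − (-1)λ + (-6) with roots 2 and -3.
Eigenvectors give P = [[3, 8], [-1, -3]] with P⁻¹ = [[3, 8], [-1, -3]], and C = P·diag(2, -3)·P⁻¹.
Then C⁴ = P·diag(16, 81)·P⁻¹ = [[48, 648], [-16, -243]] · [[3, 8], [-1, -3]] = [[-504, -1560], [195, 601]].

[[-504, -1560], [195, 601]]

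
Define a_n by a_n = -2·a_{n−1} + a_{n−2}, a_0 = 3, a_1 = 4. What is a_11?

With companion matrix T = [[-2, 1], [1, 0]], [a_n, a_{n−1}]ᵀ = T·[a_{n−1}, a_{n−2}]ᵀ, so [a_11, a_10]ᵀ = T^10·[a_1, a_0]ᵀ.
T^10 = [[5741, -2378], [-2378, 985]], giving [a_11, a_10]ᵀ = [[15830], [-6557]].

15830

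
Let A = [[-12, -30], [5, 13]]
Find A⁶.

tr A = 1 and det A = -6, so the characteristic polynomial is λ² − (1)λ + (-6) with roots -2 and 3.
Eigenvectors give P = [[-3, 2], [1, -1]] with P⁻¹ = [[-1, -2], [-1, -3]], and A = P·diag(-2, 3)·P⁻¹.
Then A⁶ = P·diag(64, 729)·P⁻¹ = [[-192, 1458], [64, -729]] · [[-1, -2], [-1, -3]] = [[-1266, -3990], [665, 2059]].

[[-1266, -3990], [665, 2059]]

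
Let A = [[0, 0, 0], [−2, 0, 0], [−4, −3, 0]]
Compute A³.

A is strictly triangular, hence nilpotent: A³ = 0, so A³ = 0.

[[0, 0, 0], [0, 0, 0], [0, 0, 0]]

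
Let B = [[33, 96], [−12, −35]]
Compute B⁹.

[[157473, 472416], [−59052, −177155]]

tr B = −2 and det B = −3, so the characteristic polynomial is λ² − (−2)λ + (−3) with roots 1 and −3.
Eigenvectors give P = [[3, 8], [−1, −3]] with P⁻¹ = [[3, 8], [−1, −3]], and B = P·diag(1, −3)·P⁻¹.
Then B⁹ = P·diag(1, −19683)·P⁻¹ = [[3, −157464], [−1, 59049]] · [[3, 8], [−1, −3]] = [[157473, 472416], [−59052, −177155]].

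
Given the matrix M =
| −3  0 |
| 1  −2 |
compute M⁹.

tr M = −5 and det M = 6, so the characteristic polynomial is λ² − (−5)λ + (6) with roots −3 and −2.
Eigenvectors give P = [[−1, 0], [1, 1]] with P⁻¹ = [[−1, 0], [1, 1]], and M = P·diag(−3, −2)·P⁻¹.
Then M⁹ = P·diag(−19683, −512)·P⁻¹ = [[19683, 0], [−19683, −512]] · [[−1, 0], [1, 1]] = [[−19683, 0], [19171, −512]].

[[−19683, 0], [19171, −512]]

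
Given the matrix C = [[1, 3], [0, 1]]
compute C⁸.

C = I + N where N = [[0, 3], [0, 0]] is strictly upper-triangular, so N² = 0.
(I + N)⁸ = I + 8·N = [[1, 24], [0, 1]].

[[1, 24], [0, 1]]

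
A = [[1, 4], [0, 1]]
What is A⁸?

[[1, 32], [0, 1]]

A = I + N where N = [[0, 4], [0, 0]] is strictly upper-triangular, so N² = 0.
(I + N)⁸ = I + 8·N = [[1, 32], [0, 1]].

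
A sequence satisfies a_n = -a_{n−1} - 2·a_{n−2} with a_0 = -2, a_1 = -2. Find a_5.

With companion matrix Q = [[-1, -2], [1, 0]], [a_n, a_{n−1}]ᵀ = Q·[a_{n−1}, a_{n−2}]ᵀ, so [a_5, a_4]ᵀ = Q⁴·[a_1, a_0]ᵀ.
Q⁴ = [[-1, -6], [3, 2]], giving [a_5, a_4]ᵀ = [[14], [-10]].

14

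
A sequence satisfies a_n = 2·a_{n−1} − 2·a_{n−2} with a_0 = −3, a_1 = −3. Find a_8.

With companion matrix M = [[2, −2], [1, 0]], [a_n, a_{n−1}]ᵀ = M·[a_{n−1}, a_{n−2}]ᵀ, so [a_8, a_7]ᵀ = M^7·[a_1, a_0]ᵀ.
M^7 = [[0, 16], [−8, 16]], giving [a_8, a_7]ᵀ = [[−48], [−24]].

−48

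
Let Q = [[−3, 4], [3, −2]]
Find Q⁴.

[[741, −740], [−555, 556]]

Q² = [[21, −20], [−15, 16]]
Q³ = [[−123, 124], [93, −92]]
Q⁴ = [[741, −740], [−555, 556]]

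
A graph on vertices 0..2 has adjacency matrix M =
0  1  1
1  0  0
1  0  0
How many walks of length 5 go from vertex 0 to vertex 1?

4

The number of length-5 walks from vertex 0 to vertex 1 is entry (0,1) of M^5, where M is the adjacency matrix.
M^2 = [[2, 0, 0], [0, 1, 1], [0, 1, 1]]
M^3 = [[0, 2, 2], [2, 0, 0], [2, 0, 0]]
M^4 = [[4, 0, 0], [0, 2, 2], [0, 2, 2]]
M^5 = [[0, 4, 4], [4, 0, 0], [4, 0, 0]]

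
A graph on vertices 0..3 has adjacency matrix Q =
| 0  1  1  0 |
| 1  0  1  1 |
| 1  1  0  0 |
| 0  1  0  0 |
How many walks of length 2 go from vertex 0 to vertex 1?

1

The number of length-2 walks from vertex 0 to vertex 1 is entry (0,1) of Q², where Q is the adjacency matrix.
Q² = [[2, 1, 1, 1], [1, 3, 1, 0], [1, 1, 2, 1], [1, 0, 1, 1]]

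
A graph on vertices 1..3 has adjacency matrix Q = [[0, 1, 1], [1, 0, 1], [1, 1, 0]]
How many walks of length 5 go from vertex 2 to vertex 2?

10

The number of length-5 walks from vertex 2 to vertex 2 is entry (2,2) of Q⁵, where Q is the adjacency matrix.
Q² = [[2, 1, 1], [1, 2, 1], [1, 1, 2]]
Q³ = [[2, 3, 3], [3, 2, 3], [3, 3, 2]]
Q⁴ = [[6, 5, 5], [5, 6, 5], [5, 5, 6]]
Q⁵ = [[10, 11, 11], [11, 10, 11], [11, 11, 10]]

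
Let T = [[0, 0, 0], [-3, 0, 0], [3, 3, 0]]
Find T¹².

T is strictly triangular, hence nilpotent: T³ = 0, so T¹² = 0.

[[0, 0, 0], [0, 0, 0], [0, 0, 0]]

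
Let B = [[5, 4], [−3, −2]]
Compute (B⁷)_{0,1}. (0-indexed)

tr B = 3 and det B = 2, so the characteristic polynomial is λ² − (3)λ + (2) with roots 1 and 2.
Eigenvectors give P = [[−1, 4], [1, −3]] with P⁻¹ = [[3, 4], [1, 1]], and B = P·diag(1, 2)·P⁻¹.
Then B⁷ = P·diag(1, 128)·P⁻¹ = [[−1, 512], [1, −384]] · [[3, 4], [1, 1]] = [[509, 508], [−381, −380]].

508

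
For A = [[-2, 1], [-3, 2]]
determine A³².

[[1, 0], [0, 1]]

A² = I (check: tr A = 0 and det A = -1), so A³² = I since 32 is even.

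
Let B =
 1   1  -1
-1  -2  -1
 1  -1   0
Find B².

[[-1, 0, -2], [0, 4, 3], [2, 3, 0]]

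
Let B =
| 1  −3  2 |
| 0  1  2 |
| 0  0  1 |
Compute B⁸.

B = I + N where N = [[0, −3, 2], [0, 0, 2], [0, 0, 0]] is strictly upper-triangular, so N³ = 0.
(I + N)⁸ = I + 8·N + 28·N² = [[1, −24, −152], [0, 1, 16], [0, 0, 1]].

[[1, −24, −152], [0, 1, 16], [0, 0, 1]]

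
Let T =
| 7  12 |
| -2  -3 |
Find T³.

[[79, 156], [-26, -51]]

tr T = 4 and det T = 3, so the characteristic polynomial is λ² − (4)λ + (3) with roots 1 and 3.
Eigenvectors give P = [[-2, 3], [1, -1]] with P⁻¹ = [[1, 3], [1, 2]], and T = P·diag(1, 3)·P⁻¹.
Then T³ = P·diag(1, 27)·P⁻¹ = [[-2, 81], [1, -27]] · [[1, 3], [1, 2]] = [[79, 156], [-26, -51]].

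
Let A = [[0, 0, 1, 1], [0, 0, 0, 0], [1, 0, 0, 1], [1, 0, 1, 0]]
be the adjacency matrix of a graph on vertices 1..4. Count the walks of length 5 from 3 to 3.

The number of length-5 walks from vertex 3 to vertex 3 is entry (3,3) of A^5, where A is the adjacency matrix.
A^2 = [[2, 0, 1, 1], [0, 0, 0, 0], [1, 0, 2, 1], [1, 0, 1, 2]]
A^3 = [[2, 0, 3, 3], [0, 0, 0, 0], [3, 0, 2, 3], [3, 0, 3, 2]]
A^4 = [[6, 0, 5, 5], [0, 0, 0, 0], [5, 0, 6, 5], [5, 0, 5, 6]]
A^5 = [[10, 0, 11, 11], [0, 0, 0, 0], [11, 0, 10, 11], [11, 0, 11, 10]]

10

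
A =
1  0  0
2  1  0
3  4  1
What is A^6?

[[1, 0, 0], [12, 1, 0], [138, 24, 1]]

A = I + N where N = [[0, 0, 0], [2, 0, 0], [3, 4, 0]] is strictly lower-triangular, so N^3 = 0.
(I + N)^6 = I + 6·N + 15·N^2 = [[1, 0, 0], [12, 1, 0], [138, 24, 1]].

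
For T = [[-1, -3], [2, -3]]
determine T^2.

[[-5, 12], [-8, 3]]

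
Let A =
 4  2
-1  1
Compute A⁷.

tr A = 5 and det A = 6, so the characteristic polynomial is λ² − (5)λ + (6) with roots 2 and 3.
Eigenvectors give P = [[-1, -2], [1, 1]] with P⁻¹ = [[1, 2], [-1, -1]], and A = P·diag(2, 3)·P⁻¹.
Then A⁷ = P·diag(128, 2187)·P⁻¹ = [[-128, -4374], [128, 2187]] · [[1, 2], [-1, -1]] = [[4246, 4118], [-2059, -1931]].

[[4246, 4118], [-2059, -1931]]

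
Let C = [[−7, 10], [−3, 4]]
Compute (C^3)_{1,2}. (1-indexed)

tr C = −3 and det C = 2, so the characteristic polynomial is λ² − (−3)λ + (2) with roots −2 and −1.
Eigenvectors give P = [[2, −5], [1, −3]] with P⁻¹ = [[3, −5], [1, −2]], and C = P·diag(−2, −1)·P⁻¹.
Then C^3 = P·diag(−8, −1)·P⁻¹ = [[−16, 5], [−8, 3]] · [[3, −5], [1, −2]] = [[−43, 70], [−21, 34]].

70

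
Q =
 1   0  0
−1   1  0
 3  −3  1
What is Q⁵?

Q = I + N where N = [[0, 0, 0], [−1, 0, 0], [3, −3, 0]] is strictly lower-triangular, so N³ = 0.
(I + N)⁵ = I + 5·N + 10·N² = [[1, 0, 0], [−5, 1, 0], [45, −15, 1]].

[[1, 0, 0], [−5, 1, 0], [45, −15, 1]]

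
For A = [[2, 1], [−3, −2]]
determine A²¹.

A² = I (check: tr A = 0 and det A = −1), so A²¹ = A since 21 is odd.

[[2, 1], [−3, −2]]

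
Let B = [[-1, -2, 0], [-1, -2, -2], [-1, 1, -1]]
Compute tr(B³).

-22

B² = [[3, 6, 4], [5, 4, 6], [1, -1, -1]]
B³ = [[-13, -14, -16], [-15, -12, -14], [1, -1, 3]]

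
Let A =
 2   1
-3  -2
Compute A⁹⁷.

A² = I (check: tr A = 0 and det A = -1), so A⁹⁷ = A since 97 is odd.

[[2, 1], [-3, -2]]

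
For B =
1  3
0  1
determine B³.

[[1, 9], [0, 1]]

B = I + N where N = [[0, 3], [0, 0]] is strictly upper-triangular, so N² = 0.
(I + N)³ = I + 3·N = [[1, 9], [0, 1]].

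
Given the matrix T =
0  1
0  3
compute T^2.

[[0, 3], [0, 9]]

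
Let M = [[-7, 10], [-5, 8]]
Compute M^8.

[[-6049, 12610], [-6305, 12866]]

tr M = 1 and det M = -6, so the characteristic polynomial is λ² − (1)λ + (-6) with roots 3 and -2.
Eigenvectors give P = [[1, 2], [1, 1]] with P⁻¹ = [[-1, 2], [1, -1]], and M = P·diag(3, -2)·P⁻¹.
Then M^8 = P·diag(6561, 256)·P⁻¹ = [[6561, 512], [6561, 256]] · [[-1, 2], [1, -1]] = [[-6049, 12610], [-6305, 12866]].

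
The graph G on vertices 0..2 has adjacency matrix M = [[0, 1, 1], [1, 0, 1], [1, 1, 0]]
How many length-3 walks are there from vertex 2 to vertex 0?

The number of length-3 walks from vertex 2 to vertex 0 is entry (2,0) of M³, where M is the adjacency matrix.
M² = [[2, 1, 1], [1, 2, 1], [1, 1, 2]]
M³ = [[2, 3, 3], [3, 2, 3], [3, 3, 2]]

3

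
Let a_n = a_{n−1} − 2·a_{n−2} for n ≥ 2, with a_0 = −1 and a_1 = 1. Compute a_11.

1

With companion matrix A = [[1, −2], [1, 0]], [a_n, a_{n−1}]ᵀ = A·[a_{n−1}, a_{n−2}]ᵀ, so [a_11, a_10]ᵀ = A¹⁰·[a_1, a_0]ᵀ.
A¹⁰ = [[23, 22], [−11, 34]], giving [a_11, a_10]ᵀ = [[1], [−45]].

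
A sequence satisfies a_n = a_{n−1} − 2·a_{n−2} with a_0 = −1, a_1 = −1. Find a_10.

With companion matrix C = [[1, −2], [1, 0]], [a_n, a_{n−1}]ᵀ = C·[a_{n−1}, a_{n−2}]ᵀ, so [a_10, a_9]ᵀ = C⁹·[a_1, a_0]ᵀ.
C⁹ = [[−11, 34], [−17, 6]], giving [a_10, a_9]ᵀ = [[−23], [11]].

−23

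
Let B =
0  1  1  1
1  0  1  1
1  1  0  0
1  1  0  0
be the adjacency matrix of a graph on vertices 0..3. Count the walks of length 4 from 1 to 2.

The number of length-4 walks from vertex 1 to vertex 2 is entry (1,2) of B⁴, where B is the adjacency matrix.
B² = [[3, 2, 1, 1], [2, 3, 1, 1], [1, 1, 2, 2], [1, 1, 2, 2]]
B³ = [[4, 5, 5, 5], [5, 4, 5, 5], [5, 5, 2, 2], [5, 5, 2, 2]]
B⁴ = [[15, 14, 9, 9], [14, 15, 9, 9], [9, 9, 10, 10], [9, 9, 10, 10]]

9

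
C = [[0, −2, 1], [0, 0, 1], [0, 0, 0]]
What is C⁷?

C is strictly triangular, hence nilpotent: C³ = 0, so C⁷ = 0.

[[0, 0, 0], [0, 0, 0], [0, 0, 0]]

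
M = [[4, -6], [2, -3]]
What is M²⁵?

M² = M (a projection; rank 1, trace 1), so M²⁵ = M.

[[4, -6], [2, -3]]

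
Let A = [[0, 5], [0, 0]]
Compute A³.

[[0, 0], [0, 0]]

A is strictly triangular, hence nilpotent: A² = 0, so A³ = 0.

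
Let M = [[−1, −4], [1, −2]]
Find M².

[[−3, 12], [−3, 0]]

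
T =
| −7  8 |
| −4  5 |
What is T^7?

tr T = −2 and det T = −3, so the characteristic polynomial is λ² − (−2)λ + (−3) with roots −3 and 1.
Eigenvectors give P = [[2, −1], [1, −1]] with P⁻¹ = [[1, −1], [1, −2]], and T = P·diag(−3, 1)·P⁻¹.
Then T^7 = P·diag(−2187, 1)·P⁻¹ = [[−4374, −1], [−2187, −1]] · [[1, −1], [1, −2]] = [[−4375, 4376], [−2188, 2189]].

[[−4375, 4376], [−2188, 2189]]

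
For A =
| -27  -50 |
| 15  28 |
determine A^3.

tr A = 1 and det A = -6, so the characteristic polynomial is λ² − (1)λ + (-6) with roots 3 and -2.
Eigenvectors give P = [[-5, -2], [3, 1]] with P⁻¹ = [[1, 2], [-3, -5]], and A = P·diag(3, -2)·P⁻¹.
Then A^3 = P·diag(27, -8)·P⁻¹ = [[-135, 16], [81, -8]] · [[1, 2], [-3, -5]] = [[-183, -350], [105, 202]].

[[-183, -350], [105, 202]]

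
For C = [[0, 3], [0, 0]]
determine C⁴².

C is strictly triangular, hence nilpotent: C² = 0, so C⁴² = 0.

[[0, 0], [0, 0]]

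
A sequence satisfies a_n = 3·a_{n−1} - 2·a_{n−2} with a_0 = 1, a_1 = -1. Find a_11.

With companion matrix C = [[3, -2], [1, 0]], [a_n, a_{n−1}]ᵀ = C·[a_{n−1}, a_{n−2}]ᵀ, so [a_11, a_10]ᵀ = C¹⁰·[a_1, a_0]ᵀ.
C¹⁰ = [[2047, -2046], [1023, -1022]], giving [a_11, a_10]ᵀ = [[-4093], [-2045]].

-4093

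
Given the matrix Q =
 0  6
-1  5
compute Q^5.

tr Q = 5 and det Q = 6, so the characteristic polynomial is λ² − (5)λ + (6) with roots 2 and 3.
Eigenvectors give P = [[3, -2], [1, -1]] with P⁻¹ = [[1, -2], [1, -3]], and Q = P·diag(2, 3)·P⁻¹.
Then Q^5 = P·diag(32, 243)·P⁻¹ = [[96, -486], [32, -243]] · [[1, -2], [1, -3]] = [[-390, 1266], [-211, 665]].

[[-390, 1266], [-211, 665]]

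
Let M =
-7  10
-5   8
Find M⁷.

[[-2443, 4630], [-2315, 4502]]

tr M = 1 and det M = -6, so the characteristic polynomial is λ² − (1)λ + (-6) with roots 3 and -2.
Eigenvectors give P = [[1, 2], [1, 1]] with P⁻¹ = [[-1, 2], [1, -1]], and M = P·diag(3, -2)·P⁻¹.
Then M⁷ = P·diag(2187, -128)·P⁻¹ = [[2187, -256], [2187, -128]] · [[-1, 2], [1, -1]] = [[-2443, 4630], [-2315, 4502]].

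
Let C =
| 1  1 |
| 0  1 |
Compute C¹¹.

[[1, 11], [0, 1]]

C = I + N where N = [[0, 1], [0, 0]] is strictly upper-triangular, so N² = 0.
(I + N)¹¹ = I + 11·N = [[1, 11], [0, 1]].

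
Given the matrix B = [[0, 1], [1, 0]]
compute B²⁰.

B² = I (check: tr B = 0 and det B = −1), so B²⁰ = I since 20 is even.

[[1, 0], [0, 1]]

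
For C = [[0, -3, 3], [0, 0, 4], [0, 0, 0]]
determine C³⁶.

[[0, 0, 0], [0, 0, 0], [0, 0, 0]]

C is strictly triangular, hence nilpotent: C³ = 0, so C³⁶ = 0.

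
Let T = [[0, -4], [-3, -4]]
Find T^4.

T^2 = [[12, 16], [12, 28]]
T^3 = [[-48, -112], [-84, -160]]
T^4 = [[336, 640], [480, 976]]

[[336, 640], [480, 976]]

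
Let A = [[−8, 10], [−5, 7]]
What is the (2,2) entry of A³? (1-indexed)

tr A = −1 and det A = −6, so the characteristic polynomial is λ² − (−1)λ + (−6) with roots −3 and 2.
Eigenvectors give P = [[2, −1], [1, −1]] with P⁻¹ = [[1, −1], [1, −2]], and A = P·diag(−3, 2)·P⁻¹.
Then A³ = P·diag(−27, 8)·P⁻¹ = [[−54, −8], [−27, −8]] · [[1, −1], [1, −2]] = [[−62, 70], [−35, 43]].

43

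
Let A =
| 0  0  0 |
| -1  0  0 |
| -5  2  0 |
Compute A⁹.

[[0, 0, 0], [0, 0, 0], [0, 0, 0]]

A is strictly triangular, hence nilpotent: A³ = 0, so A⁹ = 0.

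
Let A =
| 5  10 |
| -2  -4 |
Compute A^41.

[[5, 10], [-2, -4]]

A² = A (a projection; rank 1, trace 1), so A^41 = A.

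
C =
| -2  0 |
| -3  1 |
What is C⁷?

tr C = -1 and det C = -2, so the characteristic polynomial is λ² − (-1)λ + (-2) with roots 1 and -2.
Eigenvectors give P = [[0, 1], [-1, 1]] with P⁻¹ = [[1, -1], [1, 0]], and C = P·diag(1, -2)·P⁻¹.
Then C⁷ = P·diag(1, -128)·P⁻¹ = [[0, -128], [-1, -128]] · [[1, -1], [1, 0]] = [[-128, 0], [-129, 1]].

[[-128, 0], [-129, 1]]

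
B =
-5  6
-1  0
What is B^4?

tr B = -5 and det B = 6, so the characteristic polynomial is λ² − (-5)λ + (6) with roots -3 and -2.
Eigenvectors give P = [[3, 2], [1, 1]] with P⁻¹ = [[1, -2], [-1, 3]], and B = P·diag(-3, -2)·P⁻¹.
Then B^4 = P·diag(81, 16)·P⁻¹ = [[243, 32], [81, 16]] · [[1, -2], [-1, 3]] = [[211, -390], [65, -114]].

[[211, -390], [65, -114]]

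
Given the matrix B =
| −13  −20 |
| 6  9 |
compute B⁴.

[[481, 800], [−240, −399]]

tr B = −4 and det B = 3, so the characteristic polynomial is λ² − (−4)λ + (3) with roots −1 and −3.
Eigenvectors give P = [[−5, −2], [3, 1]] with P⁻¹ = [[1, 2], [−3, −5]], and B = P·diag(−1, −3)·P⁻¹.
Then B⁴ = P·diag(1, 81)·P⁻¹ = [[−5, −162], [3, 81]] · [[1, 2], [−3, −5]] = [[481, 800], [−240, −399]].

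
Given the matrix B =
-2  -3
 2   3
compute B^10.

B² = B (a projection; rank 1, trace 1), so B^10 = B.

[[-2, -3], [2, 3]]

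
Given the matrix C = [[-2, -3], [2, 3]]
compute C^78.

[[-2, -3], [2, 3]]

C² = C (a projection; rank 1, trace 1), so C^78 = C.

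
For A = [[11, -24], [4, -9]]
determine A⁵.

[[731, -1464], [244, -489]]

tr A = 2 and det A = -3, so the characteristic polynomial is λ² − (2)λ + (-3) with roots -1 and 3.
Eigenvectors give P = [[2, 3], [1, 1]] with P⁻¹ = [[-1, 3], [1, -2]], and A = P·diag(-1, 3)·P⁻¹.
Then A⁵ = P·diag(-1, 243)·P⁻¹ = [[-2, 729], [-1, 243]] · [[-1, 3], [1, -2]] = [[731, -1464], [244, -489]].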